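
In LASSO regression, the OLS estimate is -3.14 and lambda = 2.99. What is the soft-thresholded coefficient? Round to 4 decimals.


Absolute value: |-3.14| = 3.14.
Compare to lambda = 2.99.
Since |beta| > lambda, coefficient = sign(beta)*(|beta| - lambda) = -0.1500.

-0.1500


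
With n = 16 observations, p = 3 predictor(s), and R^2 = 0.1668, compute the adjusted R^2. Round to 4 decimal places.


Adjusted R^2 = 1 - (1 - R^2) * (n-1)/(n-p-1).
(1 - R^2) = 0.8332.
(n-1)/(n-p-1) = 15/12.
(1 - R^2) * (n-1) = 0.8332 * 15 = 12.4980.
Divide by (n-p-1): 12.4980 / 12 = 1.0415.
Adj R^2 = 1 - 1.0415 = -0.0415.

-0.0415


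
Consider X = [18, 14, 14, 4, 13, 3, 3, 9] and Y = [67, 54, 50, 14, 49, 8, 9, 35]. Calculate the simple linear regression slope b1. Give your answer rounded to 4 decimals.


Calculate xbar = 9.7500, ybar = 35.7500.
S_xx = 239.5000, S_xy = 932.5000.
Using b1 = S_xy / S_xx = 932.5000 / 239.5000, we get b1 = 3.8935.

3.8935


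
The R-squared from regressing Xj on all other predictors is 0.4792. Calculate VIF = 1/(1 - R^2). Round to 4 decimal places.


VIF = 1 / (1 - 0.4792).
= 1 / 0.5208 = 1.9201.

1.9201


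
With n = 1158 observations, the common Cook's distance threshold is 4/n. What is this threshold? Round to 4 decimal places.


Using the rule of thumb:
Threshold = 4 / 1158 = 0.0035.

0.0035


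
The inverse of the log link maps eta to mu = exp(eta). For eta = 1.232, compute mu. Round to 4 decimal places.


Apply the inverse link:
mu = e^1.232 = 3.4281.

3.4281


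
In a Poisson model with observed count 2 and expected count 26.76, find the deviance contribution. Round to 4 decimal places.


Compute y*ln(y/mu) = 2*ln(2/26.76) = 2*-2.593761 = -5.187522.
y - mu = -24.76.
D = 2*(-5.187522 - (-24.76)) = 39.144956, which rounds to 39.1450.

39.1450


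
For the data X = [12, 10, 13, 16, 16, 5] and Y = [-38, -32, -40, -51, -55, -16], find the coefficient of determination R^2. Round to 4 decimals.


The fitted line is Y = 1.5194 + -3.3488*X.
SSres = 14.8682, SStot = 979.3333.
R^2 = 1 - SSres/SStot = 0.9848.

0.9848


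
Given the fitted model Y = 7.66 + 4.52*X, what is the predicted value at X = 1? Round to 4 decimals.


Substitute X = 1 into the equation:
Y = 7.66 + 4.52 * 1 = 7.66 + 4.5200 = 12.1800.

12.1800


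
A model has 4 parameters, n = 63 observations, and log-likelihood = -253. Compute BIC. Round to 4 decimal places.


k * ln(n) = 4 * ln(63) = 4 * 4.143135 = 16.572540.
-2 * loglik = -2 * (-253) = 506.
BIC = 16.572540 + 506 = 522.572540, which rounds to 522.5725.

522.5725


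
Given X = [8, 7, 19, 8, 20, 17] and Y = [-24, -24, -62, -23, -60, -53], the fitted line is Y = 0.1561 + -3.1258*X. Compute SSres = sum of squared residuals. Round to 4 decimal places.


For each point, residual = actual - predicted.
Residuals: [0.8503, -2.2755, -2.7659, 1.8503, 2.3599, -0.0175].
Sum of squared residuals = 22.5442.

22.5442


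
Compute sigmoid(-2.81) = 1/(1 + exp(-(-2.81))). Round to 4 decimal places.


exp(2.8100) = 16.6099.
1 + exp(-z) = 17.6099.
sigmoid = 1/17.6099 = 0.0568.

0.0568


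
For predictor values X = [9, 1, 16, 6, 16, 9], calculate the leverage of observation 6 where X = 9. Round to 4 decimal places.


Compute xbar = 9.5000 with n = 6 observations.
SXX = 169.5000.
Leverage = 1/6 + (9 - 9.5000)^2/169.5000 = 0.1681.

0.1681


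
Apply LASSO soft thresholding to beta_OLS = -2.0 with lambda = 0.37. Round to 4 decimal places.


Check: |-2.0| = 2.0 vs lambda = 0.37.
Since |beta| > lambda, coefficient = sign(beta)*(|beta| - lambda) = -1.6300.
Soft-thresholded coefficient = -1.6300.

-1.6300


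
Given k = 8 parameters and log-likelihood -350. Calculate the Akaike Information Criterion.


AIC = 2*8 - 2*(-350).
= 16 + 700 = 716.

716


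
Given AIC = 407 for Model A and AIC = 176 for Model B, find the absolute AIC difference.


Compute |407 - 176| = 231.
Model B has the smaller AIC.

231


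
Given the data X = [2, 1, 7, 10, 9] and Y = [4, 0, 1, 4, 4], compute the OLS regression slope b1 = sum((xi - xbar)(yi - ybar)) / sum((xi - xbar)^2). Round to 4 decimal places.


The sample means are xbar = 5.8000 and ybar = 2.6000.
Compute S_xx = 66.8000 and S_xy = 15.6000.
Slope b1 = S_xy / S_xx = 15.6000 / 66.8000 = 0.2335.

0.2335


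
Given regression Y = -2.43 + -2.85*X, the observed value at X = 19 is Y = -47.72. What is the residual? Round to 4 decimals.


Predicted = -2.43 + -2.85 * 19 = -56.5800.
Residual = -47.72 - -56.5800 = 8.8600.

8.8600


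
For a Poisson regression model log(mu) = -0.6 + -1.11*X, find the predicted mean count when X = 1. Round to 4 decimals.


Linear predictor: eta = -0.6 + (-1.11)(1) = -1.7100.
Expected count: mu = exp(-1.7100) = 0.1809.

0.1809


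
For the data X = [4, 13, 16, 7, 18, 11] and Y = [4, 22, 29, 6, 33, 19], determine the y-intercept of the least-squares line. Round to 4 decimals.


The slope is b1 = 2.2014.
Sample means are xbar = 11.5000 and ybar = 18.8333.
Intercept: b0 = 18.8333 - (2.2014)(11.5000) = -6.4829.

-6.4829


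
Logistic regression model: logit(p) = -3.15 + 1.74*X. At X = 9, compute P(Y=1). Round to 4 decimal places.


Linear predictor: z = -3.15 + 1.74 * 9 = 12.5100.
P = 1/(1 + exp(-12.5100)) = 1/(1 + 0.0000) = 1.0000.

1.0000


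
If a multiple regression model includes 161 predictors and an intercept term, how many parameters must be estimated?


Including the intercept, the model has 161 predictor coefficients + 1 intercept.
Total = 162.

162


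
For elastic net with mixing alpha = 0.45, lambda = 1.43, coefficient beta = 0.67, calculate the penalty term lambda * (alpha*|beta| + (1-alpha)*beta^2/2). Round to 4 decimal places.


alpha * |beta| = 0.45 * 0.67 = 0.3015.
(1-alpha) * beta^2/2 = 0.55 * 0.4489/2 = 0.1234.
Total = 1.43 * (0.3015 + 0.1234) = 0.6077.

0.6077


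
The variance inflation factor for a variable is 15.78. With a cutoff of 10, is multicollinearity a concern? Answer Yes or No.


The threshold is 10.
VIF = 15.78 is >= 10.
Multicollinearity indication: Yes.

Yes


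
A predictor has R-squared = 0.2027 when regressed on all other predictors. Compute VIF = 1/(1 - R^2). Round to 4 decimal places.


VIF = 1 / (1 - 0.2027).
= 1 / 0.7973 = 1.2542.

1.2542


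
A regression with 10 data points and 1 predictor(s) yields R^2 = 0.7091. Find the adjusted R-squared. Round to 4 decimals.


Plug in: Adj R^2 = 1 - (1 - 0.7091) * 9/8.
= 1 - 0.2909 * 9/8
= 1 - 2.6181 / 8
= 1 - 0.3273 = 0.6727.

0.6727


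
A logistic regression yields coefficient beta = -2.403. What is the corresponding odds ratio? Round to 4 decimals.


exp(-2.403) = 0.0904.
So the odds ratio is 0.0904.

0.0904


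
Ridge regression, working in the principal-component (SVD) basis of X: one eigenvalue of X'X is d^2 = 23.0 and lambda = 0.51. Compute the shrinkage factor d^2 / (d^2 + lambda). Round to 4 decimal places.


d^2 + lambda = 23.0 + 0.51 = 23.5100.
Shrinkage factor = 23.0/23.5100 = 0.9783.

0.9783


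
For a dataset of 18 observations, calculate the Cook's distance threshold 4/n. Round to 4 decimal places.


Cook's distance cutoff = 4/n = 4/18.
= 0.2222.

0.2222


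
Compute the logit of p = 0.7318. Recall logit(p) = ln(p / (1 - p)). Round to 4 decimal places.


Compute the odds: 0.7318/0.2682 = 2.7286.
Take the natural log: ln(2.7286) = 1.0038.

1.0038


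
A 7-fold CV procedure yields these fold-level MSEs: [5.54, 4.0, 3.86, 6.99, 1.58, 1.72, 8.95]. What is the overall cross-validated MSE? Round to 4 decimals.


Total MSE across folds = 32.6400.
CV-MSE = 32.6400/7 = 4.6629.

4.6629


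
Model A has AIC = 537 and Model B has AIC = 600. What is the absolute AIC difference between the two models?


Compute |537 - 600| = 63.
Model A has the smaller AIC.

63


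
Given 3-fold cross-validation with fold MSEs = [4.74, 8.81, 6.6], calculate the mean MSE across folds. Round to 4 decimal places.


Add all fold MSEs: 20.1500.
Divide by k = 3: 20.1500/3 = 6.7167.

6.7167


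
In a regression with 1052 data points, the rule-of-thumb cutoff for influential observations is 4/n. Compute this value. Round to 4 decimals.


Using the rule of thumb:
Threshold = 4 / 1052 = 0.0038.

0.0038


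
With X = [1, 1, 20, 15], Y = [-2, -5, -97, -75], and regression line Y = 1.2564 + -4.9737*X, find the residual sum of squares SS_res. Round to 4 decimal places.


Predicted values from Y = 1.2564 + -4.9737*X.
Residuals: [1.7173, -1.2827, 1.2176, -1.6509].
SSres = 8.8025.

8.8025


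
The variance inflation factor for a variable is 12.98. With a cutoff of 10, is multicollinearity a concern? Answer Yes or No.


The threshold is 10.
VIF = 12.98 is >= 10.
Multicollinearity indication: Yes.

Yes


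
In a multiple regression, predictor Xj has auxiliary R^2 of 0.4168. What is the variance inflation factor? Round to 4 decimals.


Using VIF = 1/(1 - R^2_j):
1 - 0.4168 = 0.5832.
VIF = 1.7147.

1.7147


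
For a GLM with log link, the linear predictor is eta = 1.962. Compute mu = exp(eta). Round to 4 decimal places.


mu = exp(eta) = exp(1.962).
= 7.1135.

7.1135


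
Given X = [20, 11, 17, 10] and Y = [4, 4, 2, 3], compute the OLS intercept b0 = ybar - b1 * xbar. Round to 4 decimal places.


Compute b1 = -0.0072 from the OLS formula.
With xbar = 14.5000 and ybar = 3.2500, the intercept is:
b0 = 3.2500 - -0.0072 * 14.5000 = 3.3551.

3.3551


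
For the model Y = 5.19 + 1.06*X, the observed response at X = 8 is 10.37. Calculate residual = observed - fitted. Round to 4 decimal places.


Predicted = 5.19 + 1.06 * 8 = 13.6700.
Residual = 10.37 - 13.6700 = -3.3000.

-3.3000


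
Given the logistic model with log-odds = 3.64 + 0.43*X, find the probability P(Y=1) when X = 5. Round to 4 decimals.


z = 3.64 + 0.43 * 5 = 5.7900.
Sigmoid: P = 1 / (1 + exp(-5.7900)) = 0.9970.

0.9970


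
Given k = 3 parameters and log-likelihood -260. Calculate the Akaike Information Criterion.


AIC = 2k - 2*loglik = 2(3) - 2(-260).
= 6 + 520 = 526.

526


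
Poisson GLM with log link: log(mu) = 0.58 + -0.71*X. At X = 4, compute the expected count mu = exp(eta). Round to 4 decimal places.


Linear predictor: eta = 0.58 + (-0.71)(4) = -2.2600.
Expected count: mu = exp(-2.2600) = 0.1044.

0.1044


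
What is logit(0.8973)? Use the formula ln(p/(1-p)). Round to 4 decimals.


1 - p = 0.1027.
p/(1-p) = 8.7371.
logit = ln(8.7371) = 2.1676.

2.1676


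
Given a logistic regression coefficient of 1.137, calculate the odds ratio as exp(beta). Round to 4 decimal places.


exp(1.137) = 3.1174.
So the odds ratio is 3.1174.

3.1174


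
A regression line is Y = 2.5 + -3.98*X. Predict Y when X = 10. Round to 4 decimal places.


Substitute X = 10 into the equation:
Y = 2.5 + -3.98 * 10 = 2.5 + -39.8000 = -37.3000.

-37.3000


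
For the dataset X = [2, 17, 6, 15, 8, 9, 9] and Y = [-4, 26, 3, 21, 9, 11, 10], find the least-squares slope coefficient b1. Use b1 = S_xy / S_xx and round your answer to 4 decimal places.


The sample means are xbar = 9.4286 and ybar = 10.8571.
Compute S_xx = 157.7143 and S_xy = 311.4286.
Slope b1 = S_xy / S_xx = 311.4286 / 157.7143 = 1.9746.

1.9746


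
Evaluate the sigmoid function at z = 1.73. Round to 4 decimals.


exp(-1.7300) = 0.1773.
1 + exp(-z) = 1.1773.
sigmoid = 1/1.1773 = 0.8494.

0.8494


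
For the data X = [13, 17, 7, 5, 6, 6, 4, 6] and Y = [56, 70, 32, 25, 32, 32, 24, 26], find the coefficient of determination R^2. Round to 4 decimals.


Fit the OLS line: b0 = 7.8472, b1 = 3.6597.
SSres = 30.2014.
SStot = 1958.8750.
R^2 = 1 - 30.2014/1958.8750 = 0.9846.

0.9846


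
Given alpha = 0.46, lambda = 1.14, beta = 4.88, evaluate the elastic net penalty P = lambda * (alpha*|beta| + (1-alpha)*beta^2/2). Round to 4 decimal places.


L1 component = 0.46 * |4.88| = 2.2448.
L2 component = 0.54 * 4.88^2 / 2 = 6.4299.
Penalty = 1.14 * (2.2448 + 6.4299) = 1.14 * 8.6747 = 9.8891.

9.8891


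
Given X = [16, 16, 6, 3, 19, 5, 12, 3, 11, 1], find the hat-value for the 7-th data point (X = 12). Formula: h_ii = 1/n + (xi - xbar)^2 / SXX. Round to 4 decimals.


Compute xbar = 9.2000 with n = 10 observations.
SXX = 371.6000.
Leverage = 1/10 + (12 - 9.2000)^2/371.6000 = 0.1211.

0.1211


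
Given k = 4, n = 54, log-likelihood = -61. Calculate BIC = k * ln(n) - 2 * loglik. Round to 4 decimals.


ln(54) = 3.988984.
k * ln(n) = 4 * 3.988984 = 15.955936.
-2L = 122.
BIC = 15.955936 + 122 = 137.955936, which rounds to 137.9559.

137.9559


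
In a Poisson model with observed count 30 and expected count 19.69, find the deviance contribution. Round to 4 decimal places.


y/mu = 30/19.69 = 1.523616 (approx.), and ln(30/19.69) = 0.421086.
y * ln(y/mu) = 30 * 0.421086 = 12.632580.
y - mu = 10.31.
D = 2 * (12.632580 - 10.31) = 4.645160, which rounds to 4.6452.

4.6452


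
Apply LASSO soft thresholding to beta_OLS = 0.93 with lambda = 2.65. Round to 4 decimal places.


|beta_OLS| = 0.93.
lambda = 2.65.
Since |beta| <= lambda, the coefficient is set to 0.
Result = 0.0000.

0.0000


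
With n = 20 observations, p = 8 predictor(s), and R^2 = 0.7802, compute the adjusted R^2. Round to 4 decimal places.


Plug in: Adj R^2 = 1 - (1 - 0.7802) * 19/11.
= 1 - 0.2198 * 19/11
= 1 - 4.1762 / 11
= 1 - 0.3797 = 0.6203.

0.6203


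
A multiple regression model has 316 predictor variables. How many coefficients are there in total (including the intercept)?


Total coefficients = number of predictors + 1 (for the intercept).
= 316 + 1 = 317.

317


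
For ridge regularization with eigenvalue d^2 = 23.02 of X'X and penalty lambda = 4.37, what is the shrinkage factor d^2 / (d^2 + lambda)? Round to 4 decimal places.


Denominator = d^2 + lambda = 23.02 + 4.37 = 27.3900.
Shrinkage = 23.02 / 27.3900 = 0.8405.

0.8405


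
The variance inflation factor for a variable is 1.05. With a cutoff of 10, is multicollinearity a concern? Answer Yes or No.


Compare VIF = 1.05 to the threshold of 10.
1.05 < 10, so the answer is No.

No


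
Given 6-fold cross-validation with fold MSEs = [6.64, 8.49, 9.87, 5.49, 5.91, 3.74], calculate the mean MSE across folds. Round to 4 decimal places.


Total MSE across folds = 40.1400.
CV-MSE = 40.1400/6 = 6.6900.

6.6900


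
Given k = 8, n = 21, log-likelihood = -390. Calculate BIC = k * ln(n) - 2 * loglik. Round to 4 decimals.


k * ln(n) = 8 * ln(21) = 8 * 3.044522 = 24.356176.
-2 * loglik = -2 * (-390) = 780.
BIC = 24.356176 + 780 = 804.356176, which rounds to 804.3562.

804.3562


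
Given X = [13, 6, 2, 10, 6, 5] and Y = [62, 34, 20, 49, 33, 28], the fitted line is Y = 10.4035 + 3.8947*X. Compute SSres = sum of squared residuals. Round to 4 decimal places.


Compute predicted values, then residuals = yi - yhat_i.
Residuals: [0.9654, 0.2283, 1.8071, -0.3505, -0.7717, -1.8770].
SSres = sum(residual^2) = 8.4912.

8.4912


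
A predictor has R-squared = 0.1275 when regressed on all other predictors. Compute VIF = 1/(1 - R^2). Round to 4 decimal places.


VIF = 1 / (1 - 0.1275).
= 1 / 0.8725 = 1.1461.

1.1461


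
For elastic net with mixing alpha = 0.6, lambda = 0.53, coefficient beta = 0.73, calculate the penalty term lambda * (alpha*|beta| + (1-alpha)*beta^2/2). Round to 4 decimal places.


Compute:
L1 = 0.6 * 0.73 = 0.4380.
L2 = 0.4 * 0.73^2 / 2 = 0.1066.
Penalty = 0.53 * (0.4380 + 0.1066) = 0.2886.

0.2886


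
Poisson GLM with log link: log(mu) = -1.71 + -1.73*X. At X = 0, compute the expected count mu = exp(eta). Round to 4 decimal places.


eta = -1.71 + -1.73 * 0 = -1.7100.
mu = exp(-1.7100) = 0.1809.

0.1809


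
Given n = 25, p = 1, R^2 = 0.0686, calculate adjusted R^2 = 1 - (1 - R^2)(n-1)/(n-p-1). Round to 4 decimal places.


Adjusted R^2 = 1 - (1 - R^2) * (n-1)/(n-p-1).
(1 - R^2) = 0.9314.
(n-1)/(n-p-1) = 24/23.
(1 - R^2) * (n-1) = 0.9314 * 24 = 22.3536.
Divide by (n-p-1): 22.3536 / 23 = 0.9719.
Adj R^2 = 1 - 0.9719 = 0.0281.

0.0281


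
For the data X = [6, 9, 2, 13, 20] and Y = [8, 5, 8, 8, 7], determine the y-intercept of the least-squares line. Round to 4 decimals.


Compute b1 = -0.0368 from the OLS formula.
With xbar = 10.0000 and ybar = 7.2000, the intercept is:
b0 = 7.2000 - -0.0368 * 10.0000 = 7.5684.

7.5684


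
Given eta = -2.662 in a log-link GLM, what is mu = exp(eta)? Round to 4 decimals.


Apply the inverse link:
mu = e^-2.662 = 0.0698.

0.0698


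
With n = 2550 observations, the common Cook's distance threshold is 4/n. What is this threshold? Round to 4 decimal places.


The threshold is 4/n.
4/2550 = 0.0016.

0.0016


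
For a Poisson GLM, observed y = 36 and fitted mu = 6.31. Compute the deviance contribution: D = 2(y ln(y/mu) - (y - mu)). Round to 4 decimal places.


Compute y*ln(y/mu) = 36*ln(36/6.31) = 36*1.741383 = 62.689788.
y - mu = 29.69.
D = 2*(62.689788 - (29.69)) = 65.999576, which rounds to 65.9996.

65.9996


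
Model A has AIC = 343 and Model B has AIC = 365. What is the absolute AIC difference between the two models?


|AIC_A - AIC_B| = |343 - 365| = 22.
Model A is preferred (lower AIC).

22


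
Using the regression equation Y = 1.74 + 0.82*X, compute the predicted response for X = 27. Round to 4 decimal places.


Plug X = 27 into Y = 1.74 + 0.82*X:
Y = 1.74 + 22.1400 = 23.8800.

23.8800


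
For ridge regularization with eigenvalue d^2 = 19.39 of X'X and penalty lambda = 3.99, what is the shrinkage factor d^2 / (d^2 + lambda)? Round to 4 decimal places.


Denominator = d^2 + lambda = 19.39 + 3.99 = 23.3800.
Shrinkage = 19.39 / 23.3800 = 0.8293.

0.8293


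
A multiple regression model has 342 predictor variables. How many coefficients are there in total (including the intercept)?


Each predictor gets one coefficient, plus one intercept.
Total parameters = 342 + 1 = 343.

343


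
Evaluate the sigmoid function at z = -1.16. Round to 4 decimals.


Compute exp(1.1600) = 3.1899.
Sigmoid = 1 / (1 + 3.1899) = 1 / 4.1899 = 0.2387.

0.2387


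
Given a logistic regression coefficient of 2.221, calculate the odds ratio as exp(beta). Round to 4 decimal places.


Odds ratio = exp(beta) = exp(2.221).
= 9.2165.

9.2165


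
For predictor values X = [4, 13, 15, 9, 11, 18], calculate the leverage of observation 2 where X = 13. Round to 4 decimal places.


n = 6, xbar = 11.6667.
SXX = sum((xi - xbar)^2) = 119.3333.
h = 1/6 + (13 - 11.6667)^2 / 119.3333 = 0.1816.

0.1816


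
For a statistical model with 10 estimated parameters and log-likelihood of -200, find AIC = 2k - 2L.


AIC = 2k - 2*loglik = 2(10) - 2(-200).
= 20 + 400 = 420.

420


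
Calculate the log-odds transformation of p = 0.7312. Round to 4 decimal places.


1 - p = 0.2688.
p/(1-p) = 2.7202.
logit = ln(2.7202) = 1.0007.

1.0007


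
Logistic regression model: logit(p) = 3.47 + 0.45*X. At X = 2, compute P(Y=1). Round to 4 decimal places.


Linear predictor: z = 3.47 + 0.45 * 2 = 4.3700.
P = 1/(1 + exp(-4.3700)) = 1/(1 + 0.0127) = 0.9875.

0.9875


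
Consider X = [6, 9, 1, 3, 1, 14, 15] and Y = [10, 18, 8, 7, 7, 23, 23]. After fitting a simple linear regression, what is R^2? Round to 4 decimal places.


The fitted line is Y = 5.1172 + 1.2282*X.
SSres = 16.7053, SStot = 327.4286.
R^2 = 1 - SSres/SStot = 0.9490.

0.9490


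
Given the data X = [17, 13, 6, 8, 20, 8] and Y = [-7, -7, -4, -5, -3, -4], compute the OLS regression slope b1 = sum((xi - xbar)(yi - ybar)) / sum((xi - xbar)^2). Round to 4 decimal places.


The sample means are xbar = 12.0000 and ybar = -5.0000.
Compute S_xx = 158.0000 and S_xy = -6.0000.
Slope b1 = S_xy / S_xx = -6.0000 / 158.0000 = -0.0380.

-0.0380


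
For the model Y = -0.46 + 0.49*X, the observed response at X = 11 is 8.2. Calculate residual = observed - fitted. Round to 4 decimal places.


Fitted value at X = 11 is yhat = -0.46 + 0.49*11 = 4.9300.
Residual = 8.2 - 4.9300 = 3.2700.

3.2700


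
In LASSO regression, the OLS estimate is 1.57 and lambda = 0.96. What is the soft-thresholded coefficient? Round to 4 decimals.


|beta_OLS| = 1.57.
lambda = 0.96.
Since |beta| > lambda, coefficient = sign(beta)*(|beta| - lambda) = 0.6100.
Result = 0.6100.

0.6100


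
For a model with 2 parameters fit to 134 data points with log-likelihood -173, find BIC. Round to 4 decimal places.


Compute k*ln(n) = 2*ln(134) = 2*4.897840 = 9.795680.
Then -2*loglik = 346.
BIC = 9.795680 + 346 = 355.795680, which rounds to 355.7957.

355.7957


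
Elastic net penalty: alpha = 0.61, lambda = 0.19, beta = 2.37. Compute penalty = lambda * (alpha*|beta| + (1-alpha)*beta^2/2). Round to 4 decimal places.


L1 component = 0.61 * |2.37| = 1.4457.
L2 component = 0.39 * 2.37^2 / 2 = 1.0953.
Penalty = 0.19 * (1.4457 + 1.0953) = 0.19 * 2.5410 = 0.4828.

0.4828


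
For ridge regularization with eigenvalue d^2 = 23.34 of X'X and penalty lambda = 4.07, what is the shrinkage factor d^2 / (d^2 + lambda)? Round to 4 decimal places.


d^2 + lambda = 23.34 + 4.07 = 27.4100.
Shrinkage factor = 23.34/27.4100 = 0.8515.

0.8515


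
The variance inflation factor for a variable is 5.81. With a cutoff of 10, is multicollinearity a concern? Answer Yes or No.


The threshold is 10.
VIF = 5.81 is < 10.
Multicollinearity indication: No.

No


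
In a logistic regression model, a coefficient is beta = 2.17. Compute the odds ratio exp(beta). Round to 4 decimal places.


exp(2.17) = 8.7583.
So the odds ratio is 8.7583.

8.7583


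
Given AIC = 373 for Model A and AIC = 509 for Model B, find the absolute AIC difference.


|AIC_A - AIC_B| = |373 - 509| = 136.
Model A is preferred (lower AIC).

136


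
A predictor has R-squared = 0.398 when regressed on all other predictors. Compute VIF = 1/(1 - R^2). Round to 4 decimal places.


VIF = 1 / (1 - 0.398).
= 1 / 0.602 = 1.6611.

1.6611


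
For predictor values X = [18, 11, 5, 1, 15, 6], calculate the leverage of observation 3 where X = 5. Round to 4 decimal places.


n = 6, xbar = 9.3333.
SXX = sum((xi - xbar)^2) = 209.3333.
h = 1/6 + (5 - 9.3333)^2 / 209.3333 = 0.2564.

0.2564


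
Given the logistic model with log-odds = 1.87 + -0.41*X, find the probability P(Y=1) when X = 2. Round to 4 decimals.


Linear predictor: z = 1.87 + -0.41 * 2 = 1.0500.
P = 1/(1 + exp(-1.0500)) = 1/(1 + 0.3499) = 0.7408.

0.7408


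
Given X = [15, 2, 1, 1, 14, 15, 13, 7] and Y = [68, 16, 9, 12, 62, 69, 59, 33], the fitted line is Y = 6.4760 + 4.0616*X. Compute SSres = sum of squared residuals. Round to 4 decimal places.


Predicted values from Y = 6.4760 + 4.0616*X.
Residuals: [0.6000, 1.4008, -1.5376, 1.4624, -1.3384, 1.6000, -0.2768, -1.9072].
SSres = 14.8904.

14.8904


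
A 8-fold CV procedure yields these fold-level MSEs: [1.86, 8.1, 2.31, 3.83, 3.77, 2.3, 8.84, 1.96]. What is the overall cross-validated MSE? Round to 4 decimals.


Sum of fold MSEs = 32.9700.
Average = 32.9700 / 8 = 4.1213.

4.1213


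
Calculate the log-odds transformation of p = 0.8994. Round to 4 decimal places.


Compute the odds: 0.8994/0.1006 = 8.9404.
Take the natural log: ln(8.9404) = 2.1906.

2.1906


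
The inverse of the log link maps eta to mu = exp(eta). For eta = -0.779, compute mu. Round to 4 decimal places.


mu = exp(eta) = exp(-0.779).
= 0.4589.

0.4589


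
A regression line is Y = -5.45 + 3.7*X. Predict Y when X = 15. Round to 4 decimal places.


Predicted value:
Y = -5.45 + (3.7)(15) = -5.45 + 55.5000 = 50.0500.

50.0500


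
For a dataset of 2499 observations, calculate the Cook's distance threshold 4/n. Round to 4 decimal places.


The threshold is 4/n.
4/2499 = 0.0016.

0.0016


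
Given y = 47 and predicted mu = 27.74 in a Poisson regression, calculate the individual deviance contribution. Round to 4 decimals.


First: ln(47/27.74) = 0.527272.
Then: 47 * 0.527272 = 24.781784.
y - mu = 47 - 27.74 = 19.26.
D = 2(24.781784 - 19.26) = 11.043568, which rounds to 11.0436.

11.0436


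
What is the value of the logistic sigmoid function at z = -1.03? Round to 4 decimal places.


Compute exp(1.0300) = 2.8011.
Sigmoid = 1 / (1 + 2.8011) = 1 / 3.8011 = 0.2631.

0.2631


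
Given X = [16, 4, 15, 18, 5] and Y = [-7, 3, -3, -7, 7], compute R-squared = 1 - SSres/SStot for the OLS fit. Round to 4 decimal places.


After computing the OLS fit (b0=8.9677, b1=-0.8938):
SSres = 16.8453, SStot = 155.2000.
R^2 = 1 - 16.8453/155.2000 = 0.8915.

0.8915


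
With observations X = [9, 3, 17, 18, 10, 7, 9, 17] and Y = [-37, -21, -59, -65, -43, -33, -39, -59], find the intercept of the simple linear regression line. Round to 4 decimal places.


The slope is b1 = -2.7637.
Sample means are xbar = 11.2500 and ybar = -44.5000.
Intercept: b0 = -44.5000 - (-2.7637)(11.2500) = -13.4081.

-13.4081


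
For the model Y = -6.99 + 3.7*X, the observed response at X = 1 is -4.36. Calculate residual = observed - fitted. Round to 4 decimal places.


Compute yhat = -6.99 + (3.7)(1) = -3.2900.
Residual = actual - predicted = -4.36 - -3.2900 = -1.0700.

-1.0700


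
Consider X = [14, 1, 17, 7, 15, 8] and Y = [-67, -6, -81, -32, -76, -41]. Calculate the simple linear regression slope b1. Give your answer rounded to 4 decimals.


First compute the means: xbar = 10.3333, ybar = -50.5000.
Then S_xx = sum((xi - xbar)^2) = 183.3333.
S_xy = sum((xi - xbar)(yi - ybar)) = -882.0000.
b1 = S_xy / S_xx = -882.0000 / 183.3333 = -4.8109.

-4.8109


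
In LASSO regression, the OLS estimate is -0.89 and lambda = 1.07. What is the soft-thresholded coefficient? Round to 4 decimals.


Absolute value: |-0.89| = 0.89.
Compare to lambda = 1.07.
Since |beta| <= lambda, the coefficient is set to 0.

0.0000


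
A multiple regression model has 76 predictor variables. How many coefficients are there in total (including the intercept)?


Each predictor gets one coefficient, plus one intercept.
Total parameters = 76 + 1 = 77.

77


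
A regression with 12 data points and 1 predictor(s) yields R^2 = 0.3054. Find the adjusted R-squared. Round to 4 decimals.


Adjusted R^2 = 1 - (1 - R^2) * (n-1)/(n-p-1).
(1 - R^2) = 0.6946.
(n-1)/(n-p-1) = 11/10.
(1 - R^2) * (n-1) = 0.6946 * 11 = 7.6406.
Divide by (n-p-1): 7.6406 / 10 = 0.7641.
Adj R^2 = 1 - 0.7641 = 0.2359.

0.2359


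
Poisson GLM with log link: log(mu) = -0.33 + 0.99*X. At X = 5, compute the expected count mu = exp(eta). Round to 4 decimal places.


eta = -0.33 + 0.99 * 5 = 4.6200.
mu = exp(4.6200) = 101.4940.

101.4940


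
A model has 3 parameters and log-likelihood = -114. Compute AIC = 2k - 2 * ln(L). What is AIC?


Compute:
2k = 2*3 = 6.
-2*loglik = -2*(-114) = 228.
AIC = 6 + 228 = 234.

234


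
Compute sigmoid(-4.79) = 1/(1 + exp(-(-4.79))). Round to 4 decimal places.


Compute exp(4.7900) = 120.3014.
Sigmoid = 1 / (1 + 120.3014) = 1 / 121.3014 = 0.0082.

0.0082


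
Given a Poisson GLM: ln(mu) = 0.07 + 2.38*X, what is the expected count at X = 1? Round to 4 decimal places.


eta = 0.07 + 2.38 * 1 = 2.4500.
mu = exp(2.4500) = 11.5883.

11.5883


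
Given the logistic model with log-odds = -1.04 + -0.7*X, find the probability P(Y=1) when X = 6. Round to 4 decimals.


z = -1.04 + -0.7 * 6 = -5.2400.
Sigmoid: P = 1 / (1 + exp(5.2400)) = 0.0053.

0.0053


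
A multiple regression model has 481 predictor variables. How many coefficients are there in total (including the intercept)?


Including the intercept, the model has 481 predictor coefficients + 1 intercept.
Total = 482.

482


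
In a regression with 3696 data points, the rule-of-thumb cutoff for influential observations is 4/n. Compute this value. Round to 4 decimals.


Cook's distance cutoff = 4/n = 4/3696.
= 0.0011.

0.0011


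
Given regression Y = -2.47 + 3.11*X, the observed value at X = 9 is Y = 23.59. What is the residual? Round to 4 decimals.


Fitted value at X = 9 is yhat = -2.47 + 3.11*9 = 25.5200.
Residual = 23.59 - 25.5200 = -1.9300.

-1.9300


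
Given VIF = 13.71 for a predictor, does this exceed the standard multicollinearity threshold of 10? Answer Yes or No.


Compare VIF = 13.71 to the threshold of 10.
13.71 >= 10, so the answer is Yes.

Yes


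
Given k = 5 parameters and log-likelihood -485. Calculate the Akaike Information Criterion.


AIC = 2*5 - 2*(-485).
= 10 + 970 = 980.

980


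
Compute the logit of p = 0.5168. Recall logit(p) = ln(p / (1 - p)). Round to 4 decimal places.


1 - p = 0.4832.
p/(1-p) = 1.0695.
logit = ln(1.0695) = 0.0672.

0.0672


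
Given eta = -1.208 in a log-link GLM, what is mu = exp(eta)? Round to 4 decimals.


The inverse log link gives:
mu = exp(-1.208) = 0.2988.

0.2988


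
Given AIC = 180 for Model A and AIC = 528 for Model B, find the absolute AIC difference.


Compute |180 - 528| = 348.
Model A has the smaller AIC.

348


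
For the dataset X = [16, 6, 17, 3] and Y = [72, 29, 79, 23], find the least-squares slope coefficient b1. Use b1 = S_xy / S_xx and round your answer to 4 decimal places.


First compute the means: xbar = 10.5000, ybar = 50.7500.
Then S_xx = sum((xi - xbar)^2) = 149.0000.
S_xy = sum((xi - xbar)(yi - ybar)) = 606.5000.
b1 = S_xy / S_xx = 606.5000 / 149.0000 = 4.0705.

4.0705


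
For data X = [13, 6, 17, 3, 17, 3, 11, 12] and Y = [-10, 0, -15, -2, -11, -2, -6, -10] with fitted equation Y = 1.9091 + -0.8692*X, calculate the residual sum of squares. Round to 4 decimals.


For each point, residual = actual - predicted.
Residuals: [-0.6095, 3.3061, -2.1327, -1.3015, 1.8673, -1.3015, 1.6521, -1.4787].
Sum of squared residuals = 27.6408.

27.6408


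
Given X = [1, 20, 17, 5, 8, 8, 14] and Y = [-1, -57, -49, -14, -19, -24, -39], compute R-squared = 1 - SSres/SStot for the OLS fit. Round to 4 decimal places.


After computing the OLS fit (b0=1.6795, b1=-2.9419):
SSres = 14.4902, SStot = 2418.0000.
R^2 = 1 - 14.4902/2418.0000 = 0.9940.

0.9940


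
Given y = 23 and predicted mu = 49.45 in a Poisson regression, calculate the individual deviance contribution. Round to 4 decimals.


Compute y*ln(y/mu) = 23*ln(23/49.45) = 23*-0.765468 = -17.605764.
y - mu = -26.45.
D = 2*(-17.605764 - (-26.45)) = 17.688472, which rounds to 17.6885.

17.6885


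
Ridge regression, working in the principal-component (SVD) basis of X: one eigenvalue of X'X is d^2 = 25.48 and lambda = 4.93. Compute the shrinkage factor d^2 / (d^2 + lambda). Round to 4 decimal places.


Compute the denominator: 25.48 + 4.93 = 30.4100.
Shrinkage factor = 25.48 / 30.4100 = 0.8379.

0.8379


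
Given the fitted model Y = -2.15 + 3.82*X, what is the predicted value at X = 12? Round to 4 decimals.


Plug X = 12 into Y = -2.15 + 3.82*X:
Y = -2.15 + 45.8400 = 43.6900.

43.6900


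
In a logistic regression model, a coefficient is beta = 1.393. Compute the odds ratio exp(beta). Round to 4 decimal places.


Odds ratio = exp(beta) = exp(1.393).
= 4.0269.

4.0269


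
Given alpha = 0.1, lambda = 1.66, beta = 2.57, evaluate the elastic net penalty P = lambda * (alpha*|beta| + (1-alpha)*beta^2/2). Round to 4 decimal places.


alpha * |beta| = 0.1 * 2.57 = 0.2570.
(1-alpha) * beta^2/2 = 0.9 * 6.6049/2 = 2.9722.
Total = 1.66 * (0.2570 + 2.9722) = 5.3605.

5.3605


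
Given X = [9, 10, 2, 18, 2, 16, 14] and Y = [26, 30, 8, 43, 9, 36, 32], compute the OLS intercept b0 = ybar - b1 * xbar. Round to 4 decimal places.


The slope is b1 = 2.0408.
Sample means are xbar = 10.1429 and ybar = 26.2857.
Intercept: b0 = 26.2857 - (2.0408)(10.1429) = 5.5858.

5.5858


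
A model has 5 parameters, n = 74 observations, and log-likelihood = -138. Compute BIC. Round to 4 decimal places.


Compute k*ln(n) = 5*ln(74) = 5*4.304065 = 21.520325.
Then -2*loglik = 276.
BIC = 21.520325 + 276 = 297.520325, which rounds to 297.5203.

297.5203


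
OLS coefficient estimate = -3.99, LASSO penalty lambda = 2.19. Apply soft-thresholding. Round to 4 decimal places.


|beta_OLS| = 3.99.
lambda = 2.19.
Since |beta| > lambda, coefficient = sign(beta)*(|beta| - lambda) = -1.8000.
Result = -1.8000.

-1.8000


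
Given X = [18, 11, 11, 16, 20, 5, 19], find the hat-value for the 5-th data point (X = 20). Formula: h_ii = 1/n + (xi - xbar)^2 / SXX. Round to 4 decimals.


n = 7, xbar = 14.2857.
SXX = sum((xi - xbar)^2) = 179.4286.
h = 1/7 + (20 - 14.2857)^2 / 179.4286 = 0.3248.

0.3248


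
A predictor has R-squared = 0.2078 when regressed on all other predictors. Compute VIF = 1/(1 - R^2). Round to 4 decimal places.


VIF = 1 / (1 - 0.2078).
= 1 / 0.7922 = 1.2623.

1.2623


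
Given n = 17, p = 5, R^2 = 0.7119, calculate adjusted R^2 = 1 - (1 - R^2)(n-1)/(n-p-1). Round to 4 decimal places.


Using the formula:
(1 - 0.7119) = 0.2881.
Multiply by 16/11: 0.2881 * 16 = 4.6096, then 4.6096 / 11 = 0.4191.
Adj R^2 = 1 - 0.4191 = 0.5809.

0.5809


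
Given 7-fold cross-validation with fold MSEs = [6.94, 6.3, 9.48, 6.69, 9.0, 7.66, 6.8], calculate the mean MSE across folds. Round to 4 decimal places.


Sum of fold MSEs = 52.8700.
Average = 52.8700 / 7 = 7.5529.

7.5529


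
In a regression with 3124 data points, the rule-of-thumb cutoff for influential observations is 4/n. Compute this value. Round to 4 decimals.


The threshold is 4/n.
4/3124 = 0.0013.

0.0013


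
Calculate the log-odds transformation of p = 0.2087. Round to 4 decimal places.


1 - p = 0.7913.
p/(1-p) = 0.2637.
logit = ln(0.2637) = -1.3328.

-1.3328


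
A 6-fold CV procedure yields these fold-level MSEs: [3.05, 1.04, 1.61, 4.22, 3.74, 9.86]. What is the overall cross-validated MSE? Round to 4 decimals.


Total MSE across folds = 23.5200.
CV-MSE = 23.5200/6 = 3.9200.

3.9200


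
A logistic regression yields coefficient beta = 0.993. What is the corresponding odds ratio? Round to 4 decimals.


The odds ratio is computed as:
OR = e^(0.993) = 2.6993.

2.6993


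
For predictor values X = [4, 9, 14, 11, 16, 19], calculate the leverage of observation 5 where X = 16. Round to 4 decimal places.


Mean of X: xbar = 12.1667.
SXX = 142.8333.
For X = 16: h = 1/6 + (16 - 12.1667)^2/142.8333 = 0.2695.

0.2695


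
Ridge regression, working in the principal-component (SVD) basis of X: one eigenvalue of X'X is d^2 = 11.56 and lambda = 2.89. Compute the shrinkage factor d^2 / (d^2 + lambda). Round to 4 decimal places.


d^2 + lambda = 11.56 + 2.89 = 14.4500.
Shrinkage factor = 11.56/14.4500 = 0.8000.

0.8000


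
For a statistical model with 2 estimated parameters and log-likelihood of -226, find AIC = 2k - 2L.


Compute:
2k = 2*2 = 4.
-2*loglik = -2*(-226) = 452.
AIC = 4 + 452 = 456.

456


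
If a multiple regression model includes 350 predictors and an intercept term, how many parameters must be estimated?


Each predictor gets one coefficient, plus one intercept.
Total parameters = 350 + 1 = 351.

351


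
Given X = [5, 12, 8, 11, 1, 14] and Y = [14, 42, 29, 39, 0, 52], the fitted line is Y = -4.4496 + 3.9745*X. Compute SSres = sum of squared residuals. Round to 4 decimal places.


Compute predicted values, then residuals = yi - yhat_i.
Residuals: [-1.4229, -1.2444, 1.6536, -0.2699, 0.4751, 0.8066].
SSres = sum(residual^2) = 7.2567.

7.2567


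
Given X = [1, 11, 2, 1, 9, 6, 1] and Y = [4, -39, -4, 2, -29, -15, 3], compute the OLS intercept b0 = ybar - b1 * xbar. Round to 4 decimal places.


First find the slope: b1 = -4.0252.
Means: xbar = 4.4286, ybar = -11.1429.
b0 = ybar - b1 * xbar = -11.1429 - -4.0252 * 4.4286 = 6.6830.

6.6830


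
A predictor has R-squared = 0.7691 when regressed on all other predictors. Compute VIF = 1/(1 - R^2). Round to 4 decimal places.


VIF = 1 / (1 - 0.7691).
= 1 / 0.2309 = 4.3309.

4.3309


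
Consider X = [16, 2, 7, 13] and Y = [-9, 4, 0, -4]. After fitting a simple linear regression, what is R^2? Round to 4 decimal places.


After computing the OLS fit (b0=6.0726, b1=-0.8761):
SSres = 2.9530, SStot = 92.7500.
R^2 = 1 - 2.9530/92.7500 = 0.9682.

0.9682


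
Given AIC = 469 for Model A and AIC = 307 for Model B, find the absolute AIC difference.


Compute |469 - 307| = 162.
Model B has the smaller AIC.

162


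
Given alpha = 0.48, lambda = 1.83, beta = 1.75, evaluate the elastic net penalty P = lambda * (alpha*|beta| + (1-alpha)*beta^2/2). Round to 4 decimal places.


Compute:
L1 = 0.48 * 1.75 = 0.8400.
L2 = 0.52 * 1.75^2 / 2 = 0.7963.
Penalty = 1.83 * (0.8400 + 0.7963) = 2.9943.

2.9943


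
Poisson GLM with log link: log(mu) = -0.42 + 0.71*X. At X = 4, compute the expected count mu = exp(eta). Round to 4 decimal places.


Linear predictor: eta = -0.42 + (0.71)(4) = 2.4200.
Expected count: mu = exp(2.4200) = 11.2459.

11.2459


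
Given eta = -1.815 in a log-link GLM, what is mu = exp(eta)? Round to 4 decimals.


Apply the inverse link:
mu = e^-1.815 = 0.1628.

0.1628


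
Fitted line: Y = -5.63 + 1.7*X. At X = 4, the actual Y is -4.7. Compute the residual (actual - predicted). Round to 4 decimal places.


Predicted = -5.63 + 1.7 * 4 = 1.1700.
Residual = -4.7 - 1.1700 = -5.8700.

-5.8700


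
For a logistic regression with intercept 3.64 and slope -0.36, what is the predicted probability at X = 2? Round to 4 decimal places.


Compute z = 3.64 + (-0.36)(2) = 2.9200.
exp(-z) = 0.0539.
P = 1/(1 + 0.0539) = 0.9488.

0.9488


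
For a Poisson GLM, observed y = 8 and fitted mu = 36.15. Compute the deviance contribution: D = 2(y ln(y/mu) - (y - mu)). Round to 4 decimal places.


First: ln(8/36.15) = -1.508235.
Then: 8 * -1.508235 = -12.065880.
y - mu = 8 - 36.15 = -28.15.
D = 2(-12.065880 - -28.15) = 32.168240, which rounds to 32.1682.

32.1682


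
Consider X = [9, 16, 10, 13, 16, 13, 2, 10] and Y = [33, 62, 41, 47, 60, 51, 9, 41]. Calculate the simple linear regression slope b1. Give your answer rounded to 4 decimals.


The sample means are xbar = 11.1250 and ybar = 43.0000.
Compute S_xx = 144.8750 and S_xy = 534.0000.
Slope b1 = S_xy / S_xx = 534.0000 / 144.8750 = 3.6859.

3.6859


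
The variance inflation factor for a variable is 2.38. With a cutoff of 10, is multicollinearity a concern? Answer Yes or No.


Compare VIF = 2.38 to the threshold of 10.
2.38 < 10, so the answer is No.

No


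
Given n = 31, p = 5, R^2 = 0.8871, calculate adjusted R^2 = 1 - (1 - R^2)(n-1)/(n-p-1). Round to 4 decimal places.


Adjusted R^2 = 1 - (1 - R^2) * (n-1)/(n-p-1).
(1 - R^2) = 0.1129.
(n-1)/(n-p-1) = 30/25.
(1 - R^2) * (n-1) = 0.1129 * 30 = 3.3870.
Divide by (n-p-1): 3.3870 / 25 = 0.1355.
Adj R^2 = 1 - 0.1355 = 0.8645.

0.8645


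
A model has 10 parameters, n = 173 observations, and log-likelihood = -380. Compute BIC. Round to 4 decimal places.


ln(173) = 5.153292.
k * ln(n) = 10 * 5.153292 = 51.532920.
-2L = 760.
BIC = 51.532920 + 760 = 811.532920, which rounds to 811.5329.

811.5329


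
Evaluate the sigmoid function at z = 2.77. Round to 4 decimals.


First, exp(-2.7700) = 0.0627.
Then sigma(z) = 1/(1 + 0.0627) = 0.9410.

0.9410


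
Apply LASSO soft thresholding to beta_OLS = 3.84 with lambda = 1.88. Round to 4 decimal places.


Check: |3.84| = 3.84 vs lambda = 1.88.
Since |beta| > lambda, coefficient = sign(beta)*(|beta| - lambda) = 1.9600.
Soft-thresholded coefficient = 1.9600.

1.9600


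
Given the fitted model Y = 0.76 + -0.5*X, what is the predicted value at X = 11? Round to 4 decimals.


Predicted value:
Y = 0.76 + (-0.5)(11) = 0.76 + -5.5000 = -4.7400.

-4.7400


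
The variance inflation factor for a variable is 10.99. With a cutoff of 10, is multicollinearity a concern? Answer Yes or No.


Compare VIF = 10.99 to the threshold of 10.
10.99 >= 10, so the answer is Yes.

Yes


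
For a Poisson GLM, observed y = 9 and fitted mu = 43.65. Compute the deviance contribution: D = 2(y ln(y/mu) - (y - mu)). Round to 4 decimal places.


First: ln(9/43.65) = -1.578979.
Then: 9 * -1.578979 = -14.210811.
y - mu = 9 - 43.65 = -34.65.
D = 2(-14.210811 - -34.65) = 40.878378, which rounds to 40.8784.

40.8784
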